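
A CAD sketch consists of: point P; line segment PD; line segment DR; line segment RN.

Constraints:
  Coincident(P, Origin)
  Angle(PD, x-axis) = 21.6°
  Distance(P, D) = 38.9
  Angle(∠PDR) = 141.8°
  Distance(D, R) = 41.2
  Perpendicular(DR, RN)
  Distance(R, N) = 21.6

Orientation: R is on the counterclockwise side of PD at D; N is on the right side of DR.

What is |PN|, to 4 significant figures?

85.06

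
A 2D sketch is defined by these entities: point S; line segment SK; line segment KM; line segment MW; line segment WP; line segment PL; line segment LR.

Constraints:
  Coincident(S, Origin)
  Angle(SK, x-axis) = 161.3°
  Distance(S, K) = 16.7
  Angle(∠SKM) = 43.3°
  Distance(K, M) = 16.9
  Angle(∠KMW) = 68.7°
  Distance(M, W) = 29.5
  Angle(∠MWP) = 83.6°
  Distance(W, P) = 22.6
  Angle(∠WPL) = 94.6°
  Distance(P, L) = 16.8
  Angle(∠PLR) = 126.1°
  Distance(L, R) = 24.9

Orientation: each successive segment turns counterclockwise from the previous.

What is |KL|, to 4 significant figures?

7.394

S is at the origin; SK runs at 161.3° with length 16.7, so K = (-15.82, 5.354). ∠SKM = 43.3° gives KM at -62.00° from the x-axis; with |KM| = 16.9, M = (-7.884, -9.568). ∠KMW = 68.7° gives MW at 49.30° from the x-axis; with |MW| = 29.5, W = (11.35, 12.80). ∠MWP = 83.6° gives WP at 145.7° from the x-axis; with |WP| = 22.6, P = (-7.317, 25.53). ∠WPL = 94.6° gives PL at -128.9° from the x-axis; with |PL| = 16.8, L = (-17.87, 12.46). Then |KL| = |L − K| = 7.394.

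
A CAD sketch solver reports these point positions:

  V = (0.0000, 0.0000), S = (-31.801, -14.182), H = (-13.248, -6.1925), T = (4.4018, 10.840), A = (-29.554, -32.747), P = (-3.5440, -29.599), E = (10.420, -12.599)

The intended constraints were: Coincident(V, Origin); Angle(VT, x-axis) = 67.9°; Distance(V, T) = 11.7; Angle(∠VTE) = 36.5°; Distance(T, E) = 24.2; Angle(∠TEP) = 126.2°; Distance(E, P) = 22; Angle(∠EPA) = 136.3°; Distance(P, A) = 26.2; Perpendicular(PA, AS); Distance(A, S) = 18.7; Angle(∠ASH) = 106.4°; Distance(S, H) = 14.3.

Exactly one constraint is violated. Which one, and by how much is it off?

Distance(S, H) = 14.3 — off by 5.90.

V = (0.00, 0.00) ✓; VT at 67.90° ✓; |VT| = 11.70 ✓; ∠VTE = 36.50° ✓; |TE| = 24.20 ✓; ∠TEP = 126.2° ✓; |EP| = 22.00 ✓; ∠EPA = 136.3° ✓; |PA| = 26.20 ✓; ∠(PA, AS) = 90.00° ✓; |AS| = 18.70 ✓; ∠ASH = 106.4° ✓; |SH| = 20.20 ✗.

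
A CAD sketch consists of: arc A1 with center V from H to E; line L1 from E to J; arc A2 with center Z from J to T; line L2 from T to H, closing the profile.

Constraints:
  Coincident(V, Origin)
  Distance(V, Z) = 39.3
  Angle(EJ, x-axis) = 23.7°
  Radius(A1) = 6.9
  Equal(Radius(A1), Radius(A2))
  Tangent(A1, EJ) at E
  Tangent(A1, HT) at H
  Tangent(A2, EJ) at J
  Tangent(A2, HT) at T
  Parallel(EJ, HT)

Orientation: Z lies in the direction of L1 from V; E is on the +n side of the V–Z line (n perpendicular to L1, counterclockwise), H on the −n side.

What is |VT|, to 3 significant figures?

39.9

The slot axis is L1's direction at 23.7°, so u = (cos 23.7°, sin 23.7°) = (0.916, 0.402) and n = (−sin 23.7°, cos 23.7°) = (-0.402, 0.916). V is at the origin and Z lies 39.3 along u from V, so Z = 39.3·u = (36.0, 15.8). Tangency of A1 to both parallel lines with radius 6.9 puts E and H at V ± 6.9·n: E = (-2.77, 6.32), H = (2.77, -6.32). Equal radii place J and T the same way about Z: J = Z + 6.9·n = (33.2, 22.1), T = Z − 6.9·n = (38.8, 9.48). Then |VT| = |T − V| = 39.9.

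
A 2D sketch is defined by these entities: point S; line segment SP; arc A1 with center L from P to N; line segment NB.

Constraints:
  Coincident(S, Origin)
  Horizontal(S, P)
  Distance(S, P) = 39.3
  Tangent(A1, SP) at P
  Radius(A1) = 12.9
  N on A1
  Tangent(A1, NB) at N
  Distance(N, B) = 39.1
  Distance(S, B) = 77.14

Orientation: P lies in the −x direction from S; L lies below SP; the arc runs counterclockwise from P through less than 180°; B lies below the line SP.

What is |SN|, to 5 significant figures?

52.923

Checks: |LN| = 12.90 ✓; ∠(LN, NB) = 90.00° ✓; |NB| = 39.10 ✓; |SB| = 77.14 ✓.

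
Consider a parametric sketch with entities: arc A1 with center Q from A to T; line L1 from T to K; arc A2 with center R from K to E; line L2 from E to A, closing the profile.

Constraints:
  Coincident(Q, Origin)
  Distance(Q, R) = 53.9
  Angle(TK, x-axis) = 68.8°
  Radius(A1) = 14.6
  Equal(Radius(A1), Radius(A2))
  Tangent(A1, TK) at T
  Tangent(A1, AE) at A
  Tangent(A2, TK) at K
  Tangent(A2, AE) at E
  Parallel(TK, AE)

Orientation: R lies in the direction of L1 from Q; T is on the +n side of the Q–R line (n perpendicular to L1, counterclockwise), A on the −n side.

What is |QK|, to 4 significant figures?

55.84

The slot axis is L1's direction at 68.8°, so u = (cos 68.8°, sin 68.8°) = (0.3616, 0.9323) and n = (−sin 68.8°, cos 68.8°) = (-0.9323, 0.3616). Q is at the origin and R lies 53.9 along u from Q, so R = 53.9·u = (19.49, 50.25). Tangency of A1 to both parallel lines with radius 14.6 puts T and A at Q ± 14.6·n: T = (-13.61, 5.280), A = (13.61, -5.280). Equal radii place K and E the same way about R: K = R + 14.6·n = (5.880, 55.53), E = R − 14.6·n = (33.10, 44.97). Then |QK| = |K − Q| = 55.84.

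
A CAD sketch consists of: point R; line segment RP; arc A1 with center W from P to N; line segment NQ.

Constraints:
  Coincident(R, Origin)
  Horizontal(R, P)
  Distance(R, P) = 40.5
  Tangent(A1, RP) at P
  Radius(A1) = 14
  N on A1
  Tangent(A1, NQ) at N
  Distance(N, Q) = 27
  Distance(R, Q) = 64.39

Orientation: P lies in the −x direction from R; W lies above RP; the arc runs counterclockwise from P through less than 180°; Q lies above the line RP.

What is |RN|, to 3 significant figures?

37.7

R is at the origin; R and P share the same y with |RP| = 40.5 and P on the −x side, so P = (-40.5, 0.00). Tangency of A1 to RP means the radius WP is perpendicular to RP, so W = P + (0, 14) = (-40.5, 14.0). Since WN ⟂ NQ (tangency), |WQ| = √(14.0² + 27.0²) = 30.4 regardless of where N sits on A1. So Q lies on both circle(R, 64.39) and circle(W, 30.4); the above-RP intersection is Q = (-47.4, 43.6). N is the foot of the tangent from Q: N = (-29.8, 23.1).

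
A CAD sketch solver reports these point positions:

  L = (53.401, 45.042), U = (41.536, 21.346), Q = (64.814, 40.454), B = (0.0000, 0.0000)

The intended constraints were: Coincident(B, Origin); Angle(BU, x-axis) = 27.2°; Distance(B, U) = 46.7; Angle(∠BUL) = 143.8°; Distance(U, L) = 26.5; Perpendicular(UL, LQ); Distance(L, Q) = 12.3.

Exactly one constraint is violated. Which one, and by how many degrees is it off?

Perpendicular(UL, LQ) — off by 4.70°.

B = (0.00, 0.00) ✓; BU at 27.20° ✓; |BU| = 46.70 ✓; ∠BUL = 143.8° ✓; |UL| = 26.50 ✓; ∠(UL, LQ) = 85.30° ✗; |LQ| = 12.30 ✓.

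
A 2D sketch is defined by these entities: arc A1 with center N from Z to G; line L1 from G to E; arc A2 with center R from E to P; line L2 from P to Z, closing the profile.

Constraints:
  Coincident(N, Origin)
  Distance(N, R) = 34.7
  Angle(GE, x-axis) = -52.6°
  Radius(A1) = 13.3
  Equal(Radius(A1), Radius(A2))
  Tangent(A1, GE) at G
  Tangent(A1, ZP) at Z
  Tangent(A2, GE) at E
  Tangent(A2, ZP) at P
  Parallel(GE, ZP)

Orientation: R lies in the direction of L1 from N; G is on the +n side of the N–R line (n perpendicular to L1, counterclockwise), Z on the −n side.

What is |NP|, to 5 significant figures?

37.162

The slot axis is L1's direction at -52.6°, so u = (cos -52.6°, sin -52.6°) = (0.60738, -0.79441) and n = (−sin -52.6°, cos -52.6°) = (0.79441, 0.60738). N is at the origin and R lies 34.7 along u from N, so R = 34.7·u = (21.076, -27.566). Tangency of A1 to both parallel lines with radius 13.3 puts G and Z at N ± 13.3·n: G = (10.566, 8.0781), Z = (-10.566, -8.0781). Equal radii place E and P the same way about R: E = R + 13.3·n = (31.642, -19.488), P = R − 13.3·n = (10.510, -35.644). Then |NP| = |P − N| = 37.162.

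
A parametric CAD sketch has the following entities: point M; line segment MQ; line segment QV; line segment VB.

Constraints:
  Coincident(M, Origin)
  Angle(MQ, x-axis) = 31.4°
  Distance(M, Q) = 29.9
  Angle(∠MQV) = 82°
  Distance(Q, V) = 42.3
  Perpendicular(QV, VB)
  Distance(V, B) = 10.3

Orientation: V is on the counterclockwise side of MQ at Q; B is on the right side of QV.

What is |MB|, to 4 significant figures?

55.20

M is at the origin; MQ runs at 31.4° with length 29.9, so Q = 29.9·(cos 31.4°, sin 31.4°) = (25.52, 15.58). ∠MQV = 82.0°, so QV runs at 31.4° + (180° − 82.0°) = 129.4° from the x-axis; with |QV| = 42.3, V = Q + 42.3·(cos 129.4°, sin 129.4°) = (-1.328, 48.26). The perpendicularity gives VB at right angles to QV; with |VB| = 10.3 on the right of QV, B = V + 10.3·(0.7727, 0.6347) = (6.631, 54.80). Then |MB| = |B − M| = 55.20.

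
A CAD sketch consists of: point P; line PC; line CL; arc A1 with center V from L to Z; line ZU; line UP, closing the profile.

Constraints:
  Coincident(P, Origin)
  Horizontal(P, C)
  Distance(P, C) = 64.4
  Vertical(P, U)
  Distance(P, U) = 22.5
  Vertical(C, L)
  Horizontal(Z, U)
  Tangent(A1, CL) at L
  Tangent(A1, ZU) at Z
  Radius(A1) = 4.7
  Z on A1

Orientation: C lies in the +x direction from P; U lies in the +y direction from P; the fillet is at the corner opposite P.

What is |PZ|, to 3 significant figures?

63.8

P is at the origin; P and C share the same y with |PC| = 64.4 and C on the +x side, so C = (64.4, 0.00). P and U share the same x with |PU| = 22.5 and U on the +y side, so U = (0.00, 22.5). The virtual corner opposite P is at (64.4, 22.5). The tangent condition forces VL to be normal to CL and the tangent condition forces VZ to be normal to ZU, with radius 4.7, so the center V sits 4.7 in from both sides at V = (59.7, 17.8). That places the tangent points at L = (64.4, 17.8) on CL and Z = (59.7, 22.5) on ZU. Then |PZ| = |Z − P| = 63.8.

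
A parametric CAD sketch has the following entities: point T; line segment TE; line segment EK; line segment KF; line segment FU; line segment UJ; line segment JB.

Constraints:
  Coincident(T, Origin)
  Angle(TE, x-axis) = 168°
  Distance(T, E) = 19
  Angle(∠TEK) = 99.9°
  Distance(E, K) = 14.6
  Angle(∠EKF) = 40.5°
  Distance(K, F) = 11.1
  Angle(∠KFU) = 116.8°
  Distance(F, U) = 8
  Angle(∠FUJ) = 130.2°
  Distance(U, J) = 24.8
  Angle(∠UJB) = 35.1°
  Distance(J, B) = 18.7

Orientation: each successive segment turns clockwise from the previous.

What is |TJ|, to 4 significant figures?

38.63

∠KFU = 116.8° gives FU at -114.8° from the x-axis; with |FU| = 8.0, U = (-14.51, 2.579). ∠FUJ = 130.2° gives UJ at -164.6° from the x-axis; with |UJ| = 24.8, J = (-38.42, -4.006). Then |TJ| = |J − T| = 38.63.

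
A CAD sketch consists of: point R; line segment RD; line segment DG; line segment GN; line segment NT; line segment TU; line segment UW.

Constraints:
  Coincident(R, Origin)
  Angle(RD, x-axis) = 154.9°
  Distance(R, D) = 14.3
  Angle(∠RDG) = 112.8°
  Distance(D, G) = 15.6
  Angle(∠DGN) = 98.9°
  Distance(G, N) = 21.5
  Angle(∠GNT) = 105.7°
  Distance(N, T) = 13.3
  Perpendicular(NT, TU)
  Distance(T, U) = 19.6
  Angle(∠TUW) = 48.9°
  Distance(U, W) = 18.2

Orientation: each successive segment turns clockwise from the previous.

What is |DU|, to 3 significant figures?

9.05

R is at the origin; RD runs at 154.9° with length 14.3, so D = (-12.9, 6.07). ∠RDG = 112.8° gives DG at 87.7° from the x-axis; with |DG| = 15.6, G = (-12.3, 21.7). ∠DGN = 98.9° gives GN at 6.60° from the x-axis; with |GN| = 21.5, N = (9.03, 24.1). ∠GNT = 105.7° gives NT at -67.7° from the x-axis; with |NT| = 13.3, T = (14.1, 11.8). NT ⟂ TU, so TU runs at -158°; with |TU| = 19.6, U = (-4.05, 4.38). Then |DU| = |U − D| = 9.05.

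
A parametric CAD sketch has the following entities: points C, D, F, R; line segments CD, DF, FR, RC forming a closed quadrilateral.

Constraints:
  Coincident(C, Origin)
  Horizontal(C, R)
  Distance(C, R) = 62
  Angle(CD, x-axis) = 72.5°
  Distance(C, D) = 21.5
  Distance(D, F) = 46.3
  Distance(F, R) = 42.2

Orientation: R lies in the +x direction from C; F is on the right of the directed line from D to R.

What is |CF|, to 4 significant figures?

33.60

Checks: |DF| = 46.30 ✓; |FR| = 42.20 ✓.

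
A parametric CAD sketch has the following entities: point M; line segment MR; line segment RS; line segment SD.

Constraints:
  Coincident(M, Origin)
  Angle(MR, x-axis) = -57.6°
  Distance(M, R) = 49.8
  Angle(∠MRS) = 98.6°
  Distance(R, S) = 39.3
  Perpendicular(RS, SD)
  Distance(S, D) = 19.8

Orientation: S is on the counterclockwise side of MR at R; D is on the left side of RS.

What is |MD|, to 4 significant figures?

55.24

M is at the origin; MR runs at -57.6° with length 49.8, so R = 49.8·(cos -57.6°, sin -57.6°) = (26.68, -42.05). ∠MRS = 98.6°, so RS runs at -57.6° + (180° − 98.6°) = 23.80° from the x-axis; with |RS| = 39.3, S = R + 39.3·(cos 23.80°, sin 23.80°) = (62.64, -26.19). RS ⟂ SD; with |SD| = 19.8 on the left of RS, D = S + 19.8·(-0.4035, 0.9150) = (54.65, -8.072). Then |MD| = |D − M| = 55.24.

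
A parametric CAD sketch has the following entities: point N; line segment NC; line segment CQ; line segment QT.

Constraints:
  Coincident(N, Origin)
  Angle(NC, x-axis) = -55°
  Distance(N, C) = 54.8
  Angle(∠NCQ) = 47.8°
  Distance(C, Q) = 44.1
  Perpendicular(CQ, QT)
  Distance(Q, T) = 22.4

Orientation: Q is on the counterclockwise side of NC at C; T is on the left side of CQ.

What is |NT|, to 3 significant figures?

19.6

∠NCQ = 47.8°, so CQ runs at -55.0° + (180° − 47.8°) = 77.2° from the x-axis; with |CQ| = 44.1, Q = C + 44.1·(cos 77.2°, sin 77.2°) = (41.2, -1.89). CQ is perpendicular to QT; with |QT| = 22.4 on the left of CQ, T = Q + 22.4·(-0.975, 0.222) = (19.4, 3.08). Then |NT| = |T − N| = 19.6.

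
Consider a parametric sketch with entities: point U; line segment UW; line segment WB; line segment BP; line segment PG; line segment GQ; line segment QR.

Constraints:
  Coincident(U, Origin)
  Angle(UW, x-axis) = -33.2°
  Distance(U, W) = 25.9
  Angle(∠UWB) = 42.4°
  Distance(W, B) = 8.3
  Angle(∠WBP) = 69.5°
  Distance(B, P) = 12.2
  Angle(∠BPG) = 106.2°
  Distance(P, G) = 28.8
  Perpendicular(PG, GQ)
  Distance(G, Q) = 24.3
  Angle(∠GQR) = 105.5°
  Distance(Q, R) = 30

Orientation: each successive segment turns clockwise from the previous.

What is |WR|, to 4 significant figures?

21.80

PG ⟂ GQ, so GQ runs at -85.10°; with |GQ| = 24.3, Q = (46.64, -25.30). ∠GQR = 105.5° gives QR at -159.6° from the x-axis; with |QR| = 30.0, R = (18.52, -35.75). Then |WR| = |R − W| = 21.80.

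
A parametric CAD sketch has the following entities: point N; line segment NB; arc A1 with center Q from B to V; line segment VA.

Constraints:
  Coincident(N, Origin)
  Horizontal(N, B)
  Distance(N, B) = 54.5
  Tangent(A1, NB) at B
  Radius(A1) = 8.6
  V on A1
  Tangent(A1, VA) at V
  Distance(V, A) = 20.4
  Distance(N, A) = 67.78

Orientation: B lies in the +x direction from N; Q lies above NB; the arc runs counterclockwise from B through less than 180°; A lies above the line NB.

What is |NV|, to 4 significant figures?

63.77

N is at the origin; N and B share the same y with |NB| = 54.5 and B on the +x side, so B = (54.50, 0.000). Since A1 is tangent to NB there, QB ⟂ NB, so Q = B + (0, 8.6) = (54.50, 8.600). Since QV ⟂ VA (tangency), |QA| = √(8.6² + 20.4²) = 22.14 regardless of where V sits on A1. So A lies on both circle(N, 67.78) and circle(Q, 22.14); the above-NB intersection is A = (60.88, 29.80). V is the foot of the tangent from A: V = (63.05, 9.516).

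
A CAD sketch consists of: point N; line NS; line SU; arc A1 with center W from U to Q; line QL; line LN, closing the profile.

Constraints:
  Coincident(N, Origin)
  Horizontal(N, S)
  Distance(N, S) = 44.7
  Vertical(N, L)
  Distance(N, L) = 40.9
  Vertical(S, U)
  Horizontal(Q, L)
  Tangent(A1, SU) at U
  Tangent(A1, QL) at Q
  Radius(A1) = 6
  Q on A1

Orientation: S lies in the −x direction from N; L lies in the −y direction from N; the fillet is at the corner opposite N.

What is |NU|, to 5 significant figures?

56.711

N is at the origin; NS is horizontal with |NS| = 44.7 and S on the −x side, so S = (-44.700, 0.0000). NL is vertical with |NL| = 40.9 and L on the −y side, so L = (0.0000, -40.900). The virtual corner opposite N is at (-44.700, -40.900). A1 meets SU tangentially, so WU is at right angles to SU and tangency of A1 to QL means the radius WQ is perpendicular to QL, with radius 6.0, so the center W sits 6.0 in from both sides at W = (-38.700, -34.900). That places the tangent points at U = (-44.700, -34.900) on SU and Q = (-38.700, -40.900) on QL. Then |NU| = |U − N| = 56.711.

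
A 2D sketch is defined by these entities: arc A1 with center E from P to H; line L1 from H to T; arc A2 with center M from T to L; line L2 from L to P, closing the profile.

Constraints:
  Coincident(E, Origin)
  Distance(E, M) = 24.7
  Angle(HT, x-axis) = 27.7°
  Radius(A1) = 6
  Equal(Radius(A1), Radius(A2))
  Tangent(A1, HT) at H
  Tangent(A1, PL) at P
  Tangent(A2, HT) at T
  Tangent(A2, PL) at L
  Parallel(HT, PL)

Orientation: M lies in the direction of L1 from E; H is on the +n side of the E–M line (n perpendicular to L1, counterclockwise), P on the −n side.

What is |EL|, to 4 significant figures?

25.42

Tangency of A1 to both parallel lines with radius 6.0 puts H and P at E ± 6.0·n: H = (-2.789, 5.312), P = (2.789, -5.312). Equal radii place T and L the same way about M: T = M + 6.0·n = (19.08, 16.79), L = M − 6.0·n = (24.66, 6.169). Then |EL| = |L − E| = 25.42.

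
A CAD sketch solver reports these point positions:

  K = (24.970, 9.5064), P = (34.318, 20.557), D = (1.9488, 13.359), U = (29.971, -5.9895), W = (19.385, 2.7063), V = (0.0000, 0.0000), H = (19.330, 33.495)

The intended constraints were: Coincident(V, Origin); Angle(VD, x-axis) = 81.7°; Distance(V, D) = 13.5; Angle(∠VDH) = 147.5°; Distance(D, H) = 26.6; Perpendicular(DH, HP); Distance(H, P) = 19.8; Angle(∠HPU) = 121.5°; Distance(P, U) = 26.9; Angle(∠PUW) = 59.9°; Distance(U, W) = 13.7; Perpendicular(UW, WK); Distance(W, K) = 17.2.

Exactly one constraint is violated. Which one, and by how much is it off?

Distance(W, K) = 17.2 — off by 8.40.

V = (0.00, 0.00) ✓; VD at 81.70° ✓; |VD| = 13.50 ✓; ∠VDH = 147.5° ✓; |DH| = 26.60 ✓; ∠(DH, HP) = 90.00° ✓; |HP| = 19.80 ✓; ∠HPU = 121.5° ✓; |PU| = 26.90 ✓; ∠PUW = 59.90° ✓; |UW| = 13.70 ✓; ∠(UW, WK) = 90.00° ✓; |WK| = 8.800 ✗.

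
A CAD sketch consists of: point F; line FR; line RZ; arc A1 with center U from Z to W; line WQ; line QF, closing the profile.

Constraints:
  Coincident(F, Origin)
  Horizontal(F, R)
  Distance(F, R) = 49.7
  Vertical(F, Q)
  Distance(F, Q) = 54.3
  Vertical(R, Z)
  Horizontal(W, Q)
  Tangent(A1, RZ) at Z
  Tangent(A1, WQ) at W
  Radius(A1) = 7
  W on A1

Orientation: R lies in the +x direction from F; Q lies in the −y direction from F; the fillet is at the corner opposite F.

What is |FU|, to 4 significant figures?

63.72

F is at the origin; F and R share the same y with |FR| = 49.7 and R on the +x side, so R = (49.70, 0.000). FQ is vertical with |FQ| = 54.3 and Q on the −y side, so Q = (0.000, -54.30). The virtual corner opposite F is at (49.70, -54.30). Since A1 is tangent to RZ there, UZ ⟂ RZ and A1 meets WQ tangentially, so UW is at right angles to WQ, with radius 7.0, so the center U sits 7.0 in from both sides at U = (42.70, -47.30). Then |FU| = |U − F| = 63.72.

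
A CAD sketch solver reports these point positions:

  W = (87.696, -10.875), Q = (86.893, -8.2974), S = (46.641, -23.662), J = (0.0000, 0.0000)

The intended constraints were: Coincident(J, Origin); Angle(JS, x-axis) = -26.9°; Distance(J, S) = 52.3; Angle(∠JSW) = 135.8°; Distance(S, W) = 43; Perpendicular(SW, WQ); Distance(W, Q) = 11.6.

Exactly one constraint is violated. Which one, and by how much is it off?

Distance(W, Q) = 11.6 — off by 8.90.

J = (0.00, 0.00) ✓; JS at -26.90° ✓; |JS| = 52.30 ✓; ∠JSW = 135.8° ✓; |SW| = 43.00 ✓; ∠(SW, WQ) = 90.00° ✓; |WQ| = 2.700 ✗.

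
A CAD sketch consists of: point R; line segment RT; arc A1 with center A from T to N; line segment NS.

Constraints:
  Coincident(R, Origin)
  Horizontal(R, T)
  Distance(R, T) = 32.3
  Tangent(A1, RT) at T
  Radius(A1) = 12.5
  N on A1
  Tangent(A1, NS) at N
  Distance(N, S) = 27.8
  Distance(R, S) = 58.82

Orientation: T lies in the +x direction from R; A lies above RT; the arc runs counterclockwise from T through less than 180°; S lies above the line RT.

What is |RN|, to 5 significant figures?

46.826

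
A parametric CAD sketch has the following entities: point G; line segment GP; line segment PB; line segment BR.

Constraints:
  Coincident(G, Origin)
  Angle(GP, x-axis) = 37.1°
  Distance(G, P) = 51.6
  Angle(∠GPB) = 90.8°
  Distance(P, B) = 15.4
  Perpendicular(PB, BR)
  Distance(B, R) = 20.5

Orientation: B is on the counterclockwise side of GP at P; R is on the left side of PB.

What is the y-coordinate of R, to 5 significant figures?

31.401

G is at the origin; GP runs at 37.1° with length 51.6, so P = 51.6·(cos 37.1°, sin 37.1°) = (41.155, 31.126). ∠GPB = 90.8°, so PB runs at 37.1° + (180° − 90.8°) = 126.30° from the x-axis; with |PB| = 15.4, B = P + 15.4·(cos 126.30°, sin 126.30°) = (32.038, 43.537). The perpendicularity gives BR at right angles to PB; with |BR| = 20.5 on the left of PB, R = B + 20.5·(-0.80593, -0.59201) = (15.517, 31.401). So R.y = 31.401.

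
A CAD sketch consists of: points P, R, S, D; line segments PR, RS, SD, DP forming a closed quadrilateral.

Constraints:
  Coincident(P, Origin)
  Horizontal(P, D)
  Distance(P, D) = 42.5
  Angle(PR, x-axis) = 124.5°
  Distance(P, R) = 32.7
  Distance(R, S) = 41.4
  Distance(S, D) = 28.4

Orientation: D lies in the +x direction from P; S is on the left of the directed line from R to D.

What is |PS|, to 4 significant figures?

29.90

Checks: |RS| = 41.40 ✓; |SD| = 28.40 ✓.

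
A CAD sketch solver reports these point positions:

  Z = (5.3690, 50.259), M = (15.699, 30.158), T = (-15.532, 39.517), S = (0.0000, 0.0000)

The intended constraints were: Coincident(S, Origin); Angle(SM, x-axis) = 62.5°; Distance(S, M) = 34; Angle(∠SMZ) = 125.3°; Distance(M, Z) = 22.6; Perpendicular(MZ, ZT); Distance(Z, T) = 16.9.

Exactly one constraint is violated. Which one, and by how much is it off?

Distance(Z, T) = 16.9 — off by 6.60.

S = (0.00, 0.00) ✓; SM at 62.50° ✓; |SM| = 34.00 ✓; ∠SMZ = 125.3° ✓; |MZ| = 22.60 ✓; ∠(MZ, ZT) = 90.00° ✓; |ZT| = 23.50 ✗.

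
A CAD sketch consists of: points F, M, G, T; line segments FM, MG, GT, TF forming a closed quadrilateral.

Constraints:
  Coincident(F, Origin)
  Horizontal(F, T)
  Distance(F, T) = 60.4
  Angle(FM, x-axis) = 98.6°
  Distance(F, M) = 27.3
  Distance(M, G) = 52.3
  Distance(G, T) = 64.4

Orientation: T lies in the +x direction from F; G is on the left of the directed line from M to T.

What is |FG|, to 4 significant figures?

70.16

Checks: |MG| = 52.30 ✓; |GT| = 64.40 ✓.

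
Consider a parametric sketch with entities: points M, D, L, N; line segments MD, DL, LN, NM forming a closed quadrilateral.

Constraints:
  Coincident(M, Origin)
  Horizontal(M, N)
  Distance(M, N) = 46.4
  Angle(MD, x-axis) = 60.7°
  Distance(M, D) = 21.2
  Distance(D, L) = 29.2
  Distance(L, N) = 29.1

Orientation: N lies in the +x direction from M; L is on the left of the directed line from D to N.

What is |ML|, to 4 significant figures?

47.15

M is at the origin; MN is horizontal with |MN| = 46.4 and N in +x, so N = (46.4, 0). MD runs at 60.7° with |MD| = 21.2, so D = (10.37, 18.49). L is determined by |DL| = 29.2 and |LN| = 29.1 together: it lies at the intersection of circle(D, 29.2) and circle(N, 29.1). With |DN| = 40.49, the foot of the radical line on DN is 20.32 from D and the perpendicular offset is √(29.2² − 20.32²) = 20.97. Taking the left-of-DN solution: L = (38.03, 27.87).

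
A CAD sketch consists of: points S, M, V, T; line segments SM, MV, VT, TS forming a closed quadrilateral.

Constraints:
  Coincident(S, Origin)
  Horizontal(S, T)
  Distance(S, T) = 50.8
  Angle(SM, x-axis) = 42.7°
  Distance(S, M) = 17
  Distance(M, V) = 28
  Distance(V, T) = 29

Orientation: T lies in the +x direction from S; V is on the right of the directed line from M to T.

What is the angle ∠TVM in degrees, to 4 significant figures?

89.13°

S is at the origin; S and T share the same y with |ST| = 50.8 and T in +x, so T = (50.8, 0). SM runs at 42.7° with |SM| = 17.0, so M = (12.49, 11.53). V is determined by |MV| = 28.0 and |VT| = 29.0 together: it lies at the intersection of circle(M, 28.0) and circle(T, 29.0). With |MT| = 40.00, the foot of the radical line on MT is 19.29 from M and the perpendicular offset is √(28.0² − 19.29²) = 20.30. Taking the right-of-MT solution: V = (25.12, -13.47).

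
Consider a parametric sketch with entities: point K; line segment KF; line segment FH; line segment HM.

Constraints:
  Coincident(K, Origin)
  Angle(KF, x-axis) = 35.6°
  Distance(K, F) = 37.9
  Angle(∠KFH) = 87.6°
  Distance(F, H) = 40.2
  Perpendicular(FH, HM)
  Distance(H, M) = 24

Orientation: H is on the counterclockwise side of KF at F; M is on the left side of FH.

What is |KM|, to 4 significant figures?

41.03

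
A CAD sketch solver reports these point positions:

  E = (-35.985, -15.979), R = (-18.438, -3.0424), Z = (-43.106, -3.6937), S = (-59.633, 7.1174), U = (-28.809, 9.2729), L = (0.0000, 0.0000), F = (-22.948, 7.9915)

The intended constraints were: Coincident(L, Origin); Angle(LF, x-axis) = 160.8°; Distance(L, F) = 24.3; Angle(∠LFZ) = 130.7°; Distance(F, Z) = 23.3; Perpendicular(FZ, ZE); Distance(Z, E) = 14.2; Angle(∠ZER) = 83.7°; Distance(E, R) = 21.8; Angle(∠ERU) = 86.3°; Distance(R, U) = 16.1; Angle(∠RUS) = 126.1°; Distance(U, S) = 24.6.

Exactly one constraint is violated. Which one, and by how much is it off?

Distance(U, S) = 24.6 — off by 6.30.

L = (0.00, 0.00) ✓; LF at 160.8° ✓; |LF| = 24.30 ✓; ∠LFZ = 130.7° ✓; |FZ| = 23.30 ✓; ∠(FZ, ZE) = 90.00° ✓; |ZE| = 14.20 ✓; ∠ZER = 83.70° ✓; |ER| = 21.80 ✓; ∠ERU = 86.30° ✓; |RU| = 16.10 ✓; ∠RUS = 126.1° ✓; |US| = 30.90 ✗.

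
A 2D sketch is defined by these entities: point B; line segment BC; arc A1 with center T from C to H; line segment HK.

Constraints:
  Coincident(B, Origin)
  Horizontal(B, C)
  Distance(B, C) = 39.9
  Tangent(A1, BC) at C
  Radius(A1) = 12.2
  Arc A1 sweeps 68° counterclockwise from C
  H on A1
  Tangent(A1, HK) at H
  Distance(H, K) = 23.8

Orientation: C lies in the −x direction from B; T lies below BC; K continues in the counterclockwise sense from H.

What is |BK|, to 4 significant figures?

67.06

On A1, C sits at bearing 90° from T; a 68° counterclockwise sweep puts H at bearing 158°, so H = T + 12.2·(cos 158°, sin 158°) = (-51.21, -7.630). Since A1 is tangent to HK there, TH ⟂ HK, so HK runs along (−sin 158°, cos 158°); with |HK| = 23.8, K = (-60.13, -29.70). Then |BK| = |K − B| = 67.06.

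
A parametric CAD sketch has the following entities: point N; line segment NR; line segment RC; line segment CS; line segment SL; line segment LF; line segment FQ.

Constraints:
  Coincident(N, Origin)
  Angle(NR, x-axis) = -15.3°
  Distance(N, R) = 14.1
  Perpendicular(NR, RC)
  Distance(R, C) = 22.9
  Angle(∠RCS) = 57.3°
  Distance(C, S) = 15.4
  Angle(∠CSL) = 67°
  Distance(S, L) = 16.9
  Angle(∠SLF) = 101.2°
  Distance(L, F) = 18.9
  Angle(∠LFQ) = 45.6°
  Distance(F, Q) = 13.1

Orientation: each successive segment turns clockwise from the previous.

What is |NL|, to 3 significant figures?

15.9

∠RCS = 57.3° gives CS at 132° from the x-axis; with |CS| = 15.4, S = (-2.75, -14.4). ∠CSL = 67.0° gives SL at 19.0° from the x-axis; with |SL| = 16.9, L = (13.2, -8.86). Then |NL| = |L − N| = 15.9.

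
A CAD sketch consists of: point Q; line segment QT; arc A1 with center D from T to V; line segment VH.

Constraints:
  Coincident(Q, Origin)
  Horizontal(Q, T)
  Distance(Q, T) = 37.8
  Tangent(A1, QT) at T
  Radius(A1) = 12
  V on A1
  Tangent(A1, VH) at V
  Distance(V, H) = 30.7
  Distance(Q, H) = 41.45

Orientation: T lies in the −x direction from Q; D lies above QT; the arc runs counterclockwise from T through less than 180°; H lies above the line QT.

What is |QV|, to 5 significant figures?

27.659

Q is at the origin; QT is horizontal with |QT| = 37.8 and T on the −x side, so T = (-37.800, 0.0000). The tangent condition forces DT to be normal to QT, so D = T + (0, 12) = (-37.800, 12.000). Since DV ⟂ VH (tangency), |DH| = √(12.0² + 30.7²) = 32.962 regardless of where V sits on A1. So H lies on both circle(Q, 41.45) and circle(D, 32.962); the above-QT intersection is H = (-17.185, 37.720). V is the foot of the tangent from H: V = (-26.347, 8.4188).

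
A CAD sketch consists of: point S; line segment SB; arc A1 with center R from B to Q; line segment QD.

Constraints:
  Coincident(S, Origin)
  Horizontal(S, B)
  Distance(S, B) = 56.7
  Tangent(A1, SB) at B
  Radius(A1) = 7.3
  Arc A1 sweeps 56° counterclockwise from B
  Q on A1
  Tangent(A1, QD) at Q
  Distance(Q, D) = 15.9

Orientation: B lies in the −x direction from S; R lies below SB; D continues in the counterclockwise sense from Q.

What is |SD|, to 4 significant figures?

73.50

S is at the origin; SB is horizontal with |SB| = 56.7 and B on the −x side, so B = (-56.70, 0.000). Tangency of A1 to SB means the radius RB is perpendicular to SB, so R = B + (0, -7.3) = (-56.70, -7.300). On A1, B sits at bearing 90° from R; a 56° counterclockwise sweep puts Q at bearing 146°, so Q = R + 7.3·(cos 146°, sin 146°) = (-62.75, -3.218). Tangency of A1 to QD means the radius RQ is perpendicular to QD, so QD runs along (−sin 146°, cos 146°); with |QD| = 15.9, D = (-71.64, -16.40). Then |SD| = |D − S| = 73.50.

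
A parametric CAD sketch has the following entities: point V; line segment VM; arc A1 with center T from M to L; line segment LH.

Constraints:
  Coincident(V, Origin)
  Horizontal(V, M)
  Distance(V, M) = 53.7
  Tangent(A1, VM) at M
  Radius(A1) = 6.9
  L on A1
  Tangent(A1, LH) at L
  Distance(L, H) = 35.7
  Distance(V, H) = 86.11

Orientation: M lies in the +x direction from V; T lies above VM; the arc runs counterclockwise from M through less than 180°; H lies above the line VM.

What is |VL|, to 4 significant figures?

59.41

V is at the origin; V and M share the same y with |VM| = 53.7 and M on the +x side, so M = (53.70, 0.000). The tangent condition forces TM to be normal to VM, so T = M + (0, 6.9) = (53.70, 6.900). Since TL ⟂ LH (tangency), |TH| = √(6.9² + 35.7²) = 36.36 regardless of where L sits on A1. So H lies on both circle(V, 86.11) and circle(T, 36.36); the above-VM intersection is H = (79.90, 32.12). L is the foot of the tangent from H: L = (59.34, 2.927).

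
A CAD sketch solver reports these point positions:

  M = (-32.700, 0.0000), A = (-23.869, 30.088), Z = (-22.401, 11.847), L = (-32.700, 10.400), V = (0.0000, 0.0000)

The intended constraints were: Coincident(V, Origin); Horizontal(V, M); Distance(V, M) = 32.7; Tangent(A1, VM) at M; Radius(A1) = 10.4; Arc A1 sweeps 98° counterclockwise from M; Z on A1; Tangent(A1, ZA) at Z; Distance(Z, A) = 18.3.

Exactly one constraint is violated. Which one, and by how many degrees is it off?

Tangent(A1, ZA) at Z — off by 3.40°.

V = (0.00, 0.00) ✓; V.y = 0.00, M.y = 0.00 ✓; |VM| = 32.70 ✓; ∠(LM, MV) = 90.00° ✓; |LM| = 10.40 ✓; bearing(L→Z) − bearing(L→M) = 98.00° ✓; |LZ| = 10.40 ✓; ∠(LZ, ZA) = 93.40° ✗; |ZA| = 18.30 ✓.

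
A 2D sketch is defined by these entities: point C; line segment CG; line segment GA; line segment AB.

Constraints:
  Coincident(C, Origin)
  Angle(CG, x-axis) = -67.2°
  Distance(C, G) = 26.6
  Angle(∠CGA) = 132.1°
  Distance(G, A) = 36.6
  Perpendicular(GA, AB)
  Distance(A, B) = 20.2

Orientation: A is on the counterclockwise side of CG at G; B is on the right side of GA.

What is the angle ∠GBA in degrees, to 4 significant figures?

61.11°

C is at the origin; CG runs at -67.2° with length 26.6, so G = 26.6·(cos -67.2°, sin -67.2°) = (10.31, -24.52). ∠CGA = 132.1°, so GA runs at -67.2° + (180° − 132.1°) = -19.30° from the x-axis; with |GA| = 36.6, A = G + 36.6·(cos -19.30°, sin -19.30°) = (44.85, -36.62). The perpendicularity gives AB at right angles to GA; with |AB| = 20.2 on the right of GA, B = A + 20.2·(-0.3305, -0.9438) = (38.17, -55.68). Then cos ∠GBA = BG·BA / (|BG||BA|), giving 61.11°.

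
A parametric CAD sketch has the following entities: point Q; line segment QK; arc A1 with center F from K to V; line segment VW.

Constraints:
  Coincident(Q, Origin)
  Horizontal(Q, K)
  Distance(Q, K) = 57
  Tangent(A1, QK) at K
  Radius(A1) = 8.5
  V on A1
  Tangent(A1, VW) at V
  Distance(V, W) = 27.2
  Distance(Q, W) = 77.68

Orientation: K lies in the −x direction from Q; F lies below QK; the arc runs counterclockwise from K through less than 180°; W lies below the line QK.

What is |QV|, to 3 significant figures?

65.8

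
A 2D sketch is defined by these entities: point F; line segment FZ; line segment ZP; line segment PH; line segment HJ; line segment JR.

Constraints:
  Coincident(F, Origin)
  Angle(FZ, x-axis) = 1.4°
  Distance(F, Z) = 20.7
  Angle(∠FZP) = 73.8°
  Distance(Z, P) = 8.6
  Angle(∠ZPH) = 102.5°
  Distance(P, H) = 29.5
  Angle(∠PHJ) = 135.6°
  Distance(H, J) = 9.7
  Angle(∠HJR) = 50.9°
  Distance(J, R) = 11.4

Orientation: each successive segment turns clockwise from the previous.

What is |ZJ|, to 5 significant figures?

38.326

F is at the origin; FZ runs at 1.4° with length 20.7, so Z = (20.694, 0.50575). ∠FZP = 73.8° gives ZP at -104.80° from the x-axis; with |ZP| = 8.6, P = (18.497, -7.8089). ∠ZPH = 102.5° gives PH at 177.70° from the x-axis; with |PH| = 29.5, H = (-10.979, -6.6250). ∠PHJ = 135.6° gives HJ at 133.30° from the x-axis; with |HJ| = 9.7, J = (-17.632, 0.43435). Then |ZJ| = |J − Z| = 38.326.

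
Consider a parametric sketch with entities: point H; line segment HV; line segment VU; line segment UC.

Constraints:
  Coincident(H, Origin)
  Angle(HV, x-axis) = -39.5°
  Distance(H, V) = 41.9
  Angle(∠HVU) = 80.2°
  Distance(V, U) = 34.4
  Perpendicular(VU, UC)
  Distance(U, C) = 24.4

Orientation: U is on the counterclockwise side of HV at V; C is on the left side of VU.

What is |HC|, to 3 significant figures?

32.1

∠HVU = 80.2°, so VU runs at -39.5° + (180° − 80.2°) = 60.3° from the x-axis; with |VU| = 34.4, U = V + 34.4·(cos 60.3°, sin 60.3°) = (49.4, 3.23). VU is perpendicular to UC; with |UC| = 24.4 on the left of VU, C = U + 24.4·(-0.869, 0.495) = (28.2, 15.3). Then |HC| = |C − H| = 32.1.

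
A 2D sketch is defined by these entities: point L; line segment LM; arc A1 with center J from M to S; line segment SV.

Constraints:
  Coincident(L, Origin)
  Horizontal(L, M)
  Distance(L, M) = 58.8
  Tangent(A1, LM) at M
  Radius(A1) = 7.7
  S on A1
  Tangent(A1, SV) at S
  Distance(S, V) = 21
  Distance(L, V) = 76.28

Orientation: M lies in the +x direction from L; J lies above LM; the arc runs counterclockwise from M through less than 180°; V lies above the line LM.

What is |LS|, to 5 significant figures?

66.475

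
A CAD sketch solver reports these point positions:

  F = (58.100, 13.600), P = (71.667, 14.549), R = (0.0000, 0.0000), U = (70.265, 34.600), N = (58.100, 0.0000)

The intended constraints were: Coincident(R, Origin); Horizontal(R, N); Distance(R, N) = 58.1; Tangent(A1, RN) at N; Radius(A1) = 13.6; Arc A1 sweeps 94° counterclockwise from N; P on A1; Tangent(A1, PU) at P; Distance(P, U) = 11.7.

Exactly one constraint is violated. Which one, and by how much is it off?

Distance(P, U) = 11.7 — off by 8.40.

R = (0.00, 0.00) ✓; R.y = 0.00, N.y = 0.00 ✓; |RN| = 58.10 ✓; ∠(FN, NR) = 90.00° ✓; |FN| = 13.60 ✓; bearing(F→P) − bearing(F→N) = 94.00° ✓; |FP| = 13.60 ✓; ∠(FP, PU) = 90.00° ✓; |PU| = 20.10 ✗.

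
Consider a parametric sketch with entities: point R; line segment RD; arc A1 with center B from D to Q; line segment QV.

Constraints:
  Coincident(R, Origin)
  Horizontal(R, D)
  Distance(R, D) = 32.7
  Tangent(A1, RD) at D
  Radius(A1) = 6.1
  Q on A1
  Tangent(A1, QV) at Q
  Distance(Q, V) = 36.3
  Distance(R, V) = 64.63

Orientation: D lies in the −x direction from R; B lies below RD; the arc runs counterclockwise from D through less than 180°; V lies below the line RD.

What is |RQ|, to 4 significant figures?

38.42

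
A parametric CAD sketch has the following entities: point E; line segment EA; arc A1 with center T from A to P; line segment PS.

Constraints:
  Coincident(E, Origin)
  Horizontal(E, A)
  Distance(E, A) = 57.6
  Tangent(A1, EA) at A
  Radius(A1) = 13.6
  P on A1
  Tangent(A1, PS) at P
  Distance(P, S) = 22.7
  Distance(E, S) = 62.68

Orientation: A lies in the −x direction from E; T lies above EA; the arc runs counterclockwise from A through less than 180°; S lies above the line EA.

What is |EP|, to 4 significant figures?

47.32

Checks: |TP| = 13.60 ✓; ∠(TP, PS) = 90.00° ✓; |PS| = 22.70 ✓; |ES| = 62.68 ✓.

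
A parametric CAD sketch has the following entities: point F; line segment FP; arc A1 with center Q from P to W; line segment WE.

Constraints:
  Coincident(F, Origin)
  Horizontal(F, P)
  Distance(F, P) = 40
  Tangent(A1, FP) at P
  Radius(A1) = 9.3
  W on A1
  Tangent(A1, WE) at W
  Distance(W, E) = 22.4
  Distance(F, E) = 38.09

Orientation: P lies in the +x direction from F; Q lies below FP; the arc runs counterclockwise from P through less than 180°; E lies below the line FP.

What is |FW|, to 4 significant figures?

31.77

Checks: |QW| = 9.300 ✓; ∠(QW, WE) = 90.00° ✓; |WE| = 22.40 ✓; |FE| = 38.09 ✓.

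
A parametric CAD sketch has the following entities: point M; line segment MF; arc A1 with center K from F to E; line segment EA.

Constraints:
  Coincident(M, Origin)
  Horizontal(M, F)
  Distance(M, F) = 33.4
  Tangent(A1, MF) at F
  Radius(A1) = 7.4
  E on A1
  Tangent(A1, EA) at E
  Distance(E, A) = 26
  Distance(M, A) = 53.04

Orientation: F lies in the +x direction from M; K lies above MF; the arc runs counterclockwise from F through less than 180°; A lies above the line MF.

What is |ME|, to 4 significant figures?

41.44

Checks: ∠(KF, FM) = 90.00° ✓; |KF| = 7.400 ✓; |KE| = 7.400 ✓; ∠(KE, EA) = 90.00° ✓; |EA| = 26.00 ✓; |MA| = 53.04 ✓.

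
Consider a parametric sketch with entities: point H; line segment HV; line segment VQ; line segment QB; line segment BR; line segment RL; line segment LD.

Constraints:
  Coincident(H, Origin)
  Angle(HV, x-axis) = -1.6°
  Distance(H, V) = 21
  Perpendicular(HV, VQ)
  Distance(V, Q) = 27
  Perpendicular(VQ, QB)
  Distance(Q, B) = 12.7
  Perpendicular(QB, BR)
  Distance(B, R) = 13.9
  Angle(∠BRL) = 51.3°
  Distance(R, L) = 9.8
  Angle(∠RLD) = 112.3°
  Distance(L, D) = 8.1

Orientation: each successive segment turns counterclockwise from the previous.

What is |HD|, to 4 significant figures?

30.26

H is at the origin; HV runs at -1.6° with length 21.0, so V = (20.99, -0.5864). HV ⟂ VQ, so VQ runs at 88.40°; with |VQ| = 27.0, Q = (21.75, 26.40). VQ is perpendicular to QB, so QB runs at 178.4°; with |QB| = 12.7, B = (9.051, 26.76). The perpendicularity gives BR at right angles to QB, so BR runs at -91.60°; with |BR| = 13.9, R = (8.663, 12.86). ∠BRL = 51.3° gives RL at 37.10° from the x-axis; with |RL| = 9.8, L = (16.48, 18.77). ∠RLD = 112.3° gives LD at 104.8° from the x-axis; with |LD| = 8.1, D = (14.41, 26.61). Then |HD| = |D − H| = 30.26.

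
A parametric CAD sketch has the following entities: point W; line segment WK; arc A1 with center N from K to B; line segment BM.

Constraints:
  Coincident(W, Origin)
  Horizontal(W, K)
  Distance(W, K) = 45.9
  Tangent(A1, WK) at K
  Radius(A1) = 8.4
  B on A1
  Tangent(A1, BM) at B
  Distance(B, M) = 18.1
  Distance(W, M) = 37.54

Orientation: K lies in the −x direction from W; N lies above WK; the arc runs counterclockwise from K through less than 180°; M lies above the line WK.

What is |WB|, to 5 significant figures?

38.560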